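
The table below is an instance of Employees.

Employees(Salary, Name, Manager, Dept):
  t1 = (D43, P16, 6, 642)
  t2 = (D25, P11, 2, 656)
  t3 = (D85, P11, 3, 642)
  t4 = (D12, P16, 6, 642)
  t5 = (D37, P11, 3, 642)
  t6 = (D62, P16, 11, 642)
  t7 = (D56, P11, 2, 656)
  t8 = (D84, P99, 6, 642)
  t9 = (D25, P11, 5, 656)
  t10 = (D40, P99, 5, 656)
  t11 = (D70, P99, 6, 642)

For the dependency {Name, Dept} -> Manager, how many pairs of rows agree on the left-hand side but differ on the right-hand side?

(Name=P16, Dept=642): violating pairs (1,6), (4,6) — 2 pairs.
(Name=P11, Dept=656): violating pairs (2,9), (7,9) — 2 pairs.
(Name=P11, Dept=642): all 2 rows agree on Manager — 0 pairs.
(Name=P99, Dept=642): all 2 rows agree on Manager — 0 pairs.

4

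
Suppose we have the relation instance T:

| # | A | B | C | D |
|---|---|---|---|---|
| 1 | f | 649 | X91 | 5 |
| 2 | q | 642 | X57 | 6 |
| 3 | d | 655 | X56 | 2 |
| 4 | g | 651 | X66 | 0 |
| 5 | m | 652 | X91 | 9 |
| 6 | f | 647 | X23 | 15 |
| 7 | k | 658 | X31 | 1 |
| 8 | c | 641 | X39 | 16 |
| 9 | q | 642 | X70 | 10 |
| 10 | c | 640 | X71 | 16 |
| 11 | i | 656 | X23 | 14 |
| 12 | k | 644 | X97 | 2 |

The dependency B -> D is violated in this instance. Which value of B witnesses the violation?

B=649: row 1 → D = 5 ✓
B=642: rows 2, 9 → D takes values {6, 10} — violation
B=655: row 3 → D = 2 ✓
B=651: row 4 → D = 0 ✓
B=652: row 5 → D = 9 ✓
B=647: row 6 → D = 15 ✓
B=658: row 7 → D = 1 ✓
B=641: row 8 → D = 16 ✓
B=640: row 10 → D = 16 ✓
B=656: row 11 → D = 14 ✓
B=644: row 12 → D = 2 ✓
The only B value with inconsistent D is B=642.

642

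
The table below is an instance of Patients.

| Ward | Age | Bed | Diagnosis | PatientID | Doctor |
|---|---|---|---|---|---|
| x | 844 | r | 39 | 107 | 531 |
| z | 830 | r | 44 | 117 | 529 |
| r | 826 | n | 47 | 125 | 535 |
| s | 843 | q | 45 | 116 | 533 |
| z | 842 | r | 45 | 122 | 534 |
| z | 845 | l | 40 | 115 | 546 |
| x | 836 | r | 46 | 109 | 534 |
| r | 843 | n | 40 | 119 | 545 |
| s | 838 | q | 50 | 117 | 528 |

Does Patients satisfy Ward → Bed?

No

Ward=x: 2 rows → Bed = r, r ✓
Ward=z: 3 rows → Bed takes values {r, l} — violation
Ward=r: 2 rows → Bed = n, n ✓
Ward=s: 2 rows → Bed = q, q ✓
Two rows agree on Ward but differ on Bed, so Ward → Bed does not hold.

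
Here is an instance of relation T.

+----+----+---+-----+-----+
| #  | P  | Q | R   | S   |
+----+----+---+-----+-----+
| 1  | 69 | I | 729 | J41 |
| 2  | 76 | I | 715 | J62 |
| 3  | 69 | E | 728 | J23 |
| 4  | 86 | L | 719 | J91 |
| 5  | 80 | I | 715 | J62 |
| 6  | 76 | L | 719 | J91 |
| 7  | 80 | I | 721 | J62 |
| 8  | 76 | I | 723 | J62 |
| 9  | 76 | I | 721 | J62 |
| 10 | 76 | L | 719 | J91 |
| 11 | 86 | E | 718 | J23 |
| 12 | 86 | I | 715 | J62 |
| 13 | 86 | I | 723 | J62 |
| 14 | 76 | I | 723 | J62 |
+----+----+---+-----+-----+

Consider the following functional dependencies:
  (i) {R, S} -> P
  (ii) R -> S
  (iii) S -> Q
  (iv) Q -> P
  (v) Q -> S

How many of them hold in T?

2

(i) {R, S} -> P: (R=715, S=J62): rows 2, 5, 12 → P takes values {76, 80, 86} — violation; (R=719, S=J91): rows 4, 6, 10 → P takes values {86, 76} — violation; (R=721, S=J62): rows 7, 9 → P takes values {80, 76} — violation; (R=723, S=J62): rows 8, 13, 14 → P takes values {76, 86} — violation — fails.
(ii) R -> S: every LHS value maps to a single RHS value — holds.
(iii) S -> Q: every LHS value maps to a single RHS value — holds.
(iv) Q -> P: Q=I: rows 1, 2, 5, 7, 8, 9, 12, 13, 14 → P takes values {69, 76, 80, 86} — violation; Q=E: rows 3, 11 → P takes values {69, 86} — violation; Q=L: rows 4, 6, 10 → P takes values {86, 76} — violation — fails.
(v) Q -> S: Q=I: rows 1, 2, 5, 7, 8, 9, 12, 13, 14 → S takes values {J41, J62} — violation — fails.
2 of the 5 dependencies hold.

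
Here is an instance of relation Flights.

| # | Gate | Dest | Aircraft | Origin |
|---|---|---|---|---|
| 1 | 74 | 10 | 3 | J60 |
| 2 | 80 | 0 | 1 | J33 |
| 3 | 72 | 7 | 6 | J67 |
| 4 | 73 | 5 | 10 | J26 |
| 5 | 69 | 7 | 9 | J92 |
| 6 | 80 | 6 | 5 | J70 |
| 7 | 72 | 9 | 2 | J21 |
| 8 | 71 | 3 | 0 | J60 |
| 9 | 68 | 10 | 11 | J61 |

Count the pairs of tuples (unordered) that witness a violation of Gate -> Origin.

Gate=80: violating pairs (2,6) — 1 pair.
Gate=72: violating pairs (3,7) — 1 pair.

2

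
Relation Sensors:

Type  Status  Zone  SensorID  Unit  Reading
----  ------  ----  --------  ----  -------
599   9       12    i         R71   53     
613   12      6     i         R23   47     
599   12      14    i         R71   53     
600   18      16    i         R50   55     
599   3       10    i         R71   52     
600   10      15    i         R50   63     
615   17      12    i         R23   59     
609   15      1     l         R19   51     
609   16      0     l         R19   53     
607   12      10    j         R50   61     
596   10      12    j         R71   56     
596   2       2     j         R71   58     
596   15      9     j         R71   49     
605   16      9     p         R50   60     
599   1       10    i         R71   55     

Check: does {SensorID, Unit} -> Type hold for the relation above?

No

(SensorID=i, Unit=R71): 4 rows → Type = 599, 599, 599, 599 ✓
(SensorID=i, Unit=R23): 2 rows → Type takes values {613, 615} — violation
(SensorID=i, Unit=R50): 2 rows → Type = 600, 600 ✓
(SensorID=l, Unit=R19): 2 rows → Type = 609, 609 ✓
(SensorID=j, Unit=R50): 1 row → Type = 607 ✓
(SensorID=j, Unit=R71): 3 rows → Type = 596, 596, 596 ✓
(SensorID=p, Unit=R50): 1 row → Type = 605 ✓
Two rows agree on {SensorID, Unit} but differ on Type, so {SensorID, Unit} -> Type does not hold.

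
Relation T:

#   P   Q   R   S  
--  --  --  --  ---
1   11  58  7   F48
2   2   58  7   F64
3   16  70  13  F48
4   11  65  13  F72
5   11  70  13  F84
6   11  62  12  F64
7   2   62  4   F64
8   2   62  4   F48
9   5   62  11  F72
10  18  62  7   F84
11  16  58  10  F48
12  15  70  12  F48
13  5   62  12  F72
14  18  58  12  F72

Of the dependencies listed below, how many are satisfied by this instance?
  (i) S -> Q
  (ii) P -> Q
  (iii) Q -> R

(i) S -> Q: S=F48: rows 1, 3, 8, 11, 12 → Q takes values {58, 70, 62} — violation; S=F64: rows 2, 6, 7 → Q takes values {58, 62} — violation; S=F72: rows 4, 9, 13, 14 → Q takes values {65, 62, 58} — violation; S=F84: rows 5, 10 → Q takes values {70, 62} — violation — fails.
(ii) P -> Q: P=11: rows 1, 4, 5, 6 → Q takes values {58, 65, 70, 62} — violation; P=2: rows 2, 7, 8 → Q takes values {58, 62} — violation; P=16: rows 3, 11 → Q takes values {70, 58} — violation; P=18: rows 10, 14 → Q takes values {62, 58} — violation — fails.
(iii) Q -> R: Q=58: rows 1, 2, 11, 14 → R takes values {7, 10, 12} — violation; Q=70: rows 3, 5, 12 → R takes values {13, 12} — violation; Q=62: rows 6, 7, 8, 9, 10, 13 → R takes values {12, 4, 11, 7} — violation — fails.
None of the 3 dependencies hold.

0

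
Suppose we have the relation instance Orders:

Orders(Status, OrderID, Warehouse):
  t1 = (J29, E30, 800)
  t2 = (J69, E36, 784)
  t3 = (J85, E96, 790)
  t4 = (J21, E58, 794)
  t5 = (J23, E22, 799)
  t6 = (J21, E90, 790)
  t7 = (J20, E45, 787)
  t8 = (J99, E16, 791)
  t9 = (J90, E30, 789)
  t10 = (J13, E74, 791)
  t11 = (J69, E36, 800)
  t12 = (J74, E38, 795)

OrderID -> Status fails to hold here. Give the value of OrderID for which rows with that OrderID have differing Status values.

OrderID=E30: rows 1, 9 → Status takes values {J29, J90} — violation
OrderID=E36: rows 2, 11 → Status = J69, J69 ✓
OrderID=E96: row 3 → Status = J85 ✓
OrderID=E58: row 4 → Status = J21 ✓
OrderID=E22: row 5 → Status = J23 ✓
OrderID=E90: row 6 → Status = J21 ✓
OrderID=E45: row 7 → Status = J20 ✓
OrderID=E16: row 8 → Status = J99 ✓
OrderID=E74: row 10 → Status = J13 ✓
OrderID=E38: row 12 → Status = J74 ✓
The only OrderID value with inconsistent Status is OrderID=E30.

E30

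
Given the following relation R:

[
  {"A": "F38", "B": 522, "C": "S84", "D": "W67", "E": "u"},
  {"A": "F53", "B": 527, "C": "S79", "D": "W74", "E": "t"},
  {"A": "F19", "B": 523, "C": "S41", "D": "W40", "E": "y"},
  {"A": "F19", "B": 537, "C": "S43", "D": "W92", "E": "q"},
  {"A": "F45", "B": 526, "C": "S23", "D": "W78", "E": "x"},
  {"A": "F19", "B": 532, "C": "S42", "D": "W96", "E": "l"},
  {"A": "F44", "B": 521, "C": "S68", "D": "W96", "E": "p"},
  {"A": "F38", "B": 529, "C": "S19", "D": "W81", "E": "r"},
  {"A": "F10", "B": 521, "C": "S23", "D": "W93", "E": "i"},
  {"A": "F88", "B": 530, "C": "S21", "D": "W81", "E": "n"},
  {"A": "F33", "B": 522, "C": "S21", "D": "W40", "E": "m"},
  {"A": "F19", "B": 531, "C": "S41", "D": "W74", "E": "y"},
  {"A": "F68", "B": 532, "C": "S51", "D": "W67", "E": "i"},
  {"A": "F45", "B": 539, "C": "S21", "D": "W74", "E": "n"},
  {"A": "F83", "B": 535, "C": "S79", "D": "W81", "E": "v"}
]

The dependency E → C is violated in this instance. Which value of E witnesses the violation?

E=u: 1 row → C = S84 ✓
E=t: 1 row → C = S79 ✓
E=y: 2 rows → C = S41, S41 ✓
E=q: 1 row → C = S43 ✓
E=x: 1 row → C = S23 ✓
E=l: 1 row → C = S42 ✓
E=p: 1 row → C = S68 ✓
E=r: 1 row → C = S19 ✓
E=i: 2 rows → C takes values {S23, S51} — violation
E=n: 2 rows → C = S21, S21 ✓
E=m: 1 row → C = S21 ✓
E=v: 1 row → C = S79 ✓
The only E value with inconsistent C is E=i.

i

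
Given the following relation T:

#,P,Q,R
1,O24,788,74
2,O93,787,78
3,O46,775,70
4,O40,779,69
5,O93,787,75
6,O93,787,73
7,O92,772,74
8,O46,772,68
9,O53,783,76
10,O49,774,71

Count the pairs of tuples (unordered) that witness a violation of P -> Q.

1

P=O93: all 3 rows agree on Q — 0 pairs.
P=O46: violating pairs (3,8) — 1 pair.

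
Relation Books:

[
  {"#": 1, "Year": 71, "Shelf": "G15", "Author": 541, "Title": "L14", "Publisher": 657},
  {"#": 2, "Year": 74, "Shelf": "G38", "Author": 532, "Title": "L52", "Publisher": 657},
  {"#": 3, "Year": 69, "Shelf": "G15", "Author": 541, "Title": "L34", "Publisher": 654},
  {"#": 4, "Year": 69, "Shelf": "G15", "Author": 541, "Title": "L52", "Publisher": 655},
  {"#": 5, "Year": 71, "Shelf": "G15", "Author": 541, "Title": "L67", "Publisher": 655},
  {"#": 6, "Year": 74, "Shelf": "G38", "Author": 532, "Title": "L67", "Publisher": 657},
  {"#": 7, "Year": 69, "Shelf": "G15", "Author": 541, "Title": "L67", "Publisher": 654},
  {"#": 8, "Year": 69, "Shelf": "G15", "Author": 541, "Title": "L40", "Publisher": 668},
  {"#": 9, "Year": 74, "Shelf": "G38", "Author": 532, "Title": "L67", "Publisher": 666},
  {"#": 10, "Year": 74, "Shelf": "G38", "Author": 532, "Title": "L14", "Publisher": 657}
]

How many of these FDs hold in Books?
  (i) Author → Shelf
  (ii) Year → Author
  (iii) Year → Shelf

3

(i) Author → Shelf: every LHS value maps to a single RHS value — holds.
(ii) Year → Author: every LHS value maps to a single RHS value — holds.
(iii) Year → Shelf: every LHS value maps to a single RHS value — holds.
3 of the 3 dependencies hold.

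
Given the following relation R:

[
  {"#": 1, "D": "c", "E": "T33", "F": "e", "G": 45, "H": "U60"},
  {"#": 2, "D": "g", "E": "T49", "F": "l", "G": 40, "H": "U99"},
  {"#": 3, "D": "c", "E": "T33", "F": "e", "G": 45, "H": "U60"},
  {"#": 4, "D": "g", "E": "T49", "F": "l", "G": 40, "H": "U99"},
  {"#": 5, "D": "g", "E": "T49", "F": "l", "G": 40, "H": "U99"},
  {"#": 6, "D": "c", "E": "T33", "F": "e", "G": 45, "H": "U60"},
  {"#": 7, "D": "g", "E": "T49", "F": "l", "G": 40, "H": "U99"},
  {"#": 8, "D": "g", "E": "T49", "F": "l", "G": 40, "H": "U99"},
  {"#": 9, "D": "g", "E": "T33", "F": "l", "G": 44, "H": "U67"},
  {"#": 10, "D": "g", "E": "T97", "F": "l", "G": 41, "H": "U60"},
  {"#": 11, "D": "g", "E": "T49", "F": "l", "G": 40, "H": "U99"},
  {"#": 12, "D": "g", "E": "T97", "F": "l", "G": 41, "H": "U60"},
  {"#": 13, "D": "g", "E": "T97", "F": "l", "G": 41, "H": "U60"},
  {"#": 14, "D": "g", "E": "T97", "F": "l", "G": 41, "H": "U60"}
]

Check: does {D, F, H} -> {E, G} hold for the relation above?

Yes

(D=c, F=e, H=U60): rows 1, 3, 6 → {E,G} = (T33, 45), (T33, 45), (T33, 45) ✓
(D=g, F=l, H=U99): rows 2, 4, 5, 7, 8, 11 → {E,G} = (T49, 40), (T49, 40), (T49, 40), (T49, 40), (T49, 40), (T49, 40) ✓
(D=g, F=l, H=U67): row 9 → {E,G} = (T33, 44) ✓
(D=g, F=l, H=U60): rows 10, 12, 13, 14 → {E,G} = (T97, 41), (T97, 41), (T97, 41), (T97, 41) ✓
Every {D, F, H} value is associated with a single {E, G} value, so {D, F, H} -> {E, G} holds.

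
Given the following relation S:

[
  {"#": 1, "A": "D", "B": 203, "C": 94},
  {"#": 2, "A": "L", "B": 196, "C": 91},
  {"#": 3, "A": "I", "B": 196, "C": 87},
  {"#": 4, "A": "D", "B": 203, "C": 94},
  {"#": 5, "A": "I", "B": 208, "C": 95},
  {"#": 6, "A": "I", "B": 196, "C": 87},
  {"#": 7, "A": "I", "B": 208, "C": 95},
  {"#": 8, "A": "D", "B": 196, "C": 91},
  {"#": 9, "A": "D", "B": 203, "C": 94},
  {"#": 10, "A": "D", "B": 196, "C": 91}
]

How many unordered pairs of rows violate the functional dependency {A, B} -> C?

(A=D, B=203): all 3 rows agree on C — 0 pairs.
(A=I, B=196): all 2 rows agree on C — 0 pairs.
(A=I, B=208): all 2 rows agree on C — 0 pairs.
(A=D, B=196): all 2 rows agree on C — 0 pairs.

0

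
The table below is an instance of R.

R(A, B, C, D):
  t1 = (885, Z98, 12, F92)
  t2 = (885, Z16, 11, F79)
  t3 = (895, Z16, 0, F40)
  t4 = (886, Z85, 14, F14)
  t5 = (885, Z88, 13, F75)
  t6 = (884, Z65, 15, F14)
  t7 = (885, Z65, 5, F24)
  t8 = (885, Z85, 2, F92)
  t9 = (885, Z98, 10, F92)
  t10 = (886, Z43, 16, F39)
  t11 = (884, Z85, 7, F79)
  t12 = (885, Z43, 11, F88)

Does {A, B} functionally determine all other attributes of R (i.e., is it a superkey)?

No

Rows 1 and 9 have the same {A, B} value (A=885, B=Z98) but are distinct tuples, so {A, B} does not determine every attribute — not a superkey.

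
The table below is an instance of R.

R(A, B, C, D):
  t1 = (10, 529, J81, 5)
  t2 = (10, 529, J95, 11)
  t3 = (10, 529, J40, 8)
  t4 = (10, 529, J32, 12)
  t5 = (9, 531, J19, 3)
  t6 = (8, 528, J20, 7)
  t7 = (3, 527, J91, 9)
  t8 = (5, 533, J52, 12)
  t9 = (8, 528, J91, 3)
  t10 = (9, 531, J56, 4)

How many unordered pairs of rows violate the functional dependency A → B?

A=10: all 4 rows agree on B — 0 pairs.
A=9: all 2 rows agree on B — 0 pairs.
A=8: all 2 rows agree on B — 0 pairs.

0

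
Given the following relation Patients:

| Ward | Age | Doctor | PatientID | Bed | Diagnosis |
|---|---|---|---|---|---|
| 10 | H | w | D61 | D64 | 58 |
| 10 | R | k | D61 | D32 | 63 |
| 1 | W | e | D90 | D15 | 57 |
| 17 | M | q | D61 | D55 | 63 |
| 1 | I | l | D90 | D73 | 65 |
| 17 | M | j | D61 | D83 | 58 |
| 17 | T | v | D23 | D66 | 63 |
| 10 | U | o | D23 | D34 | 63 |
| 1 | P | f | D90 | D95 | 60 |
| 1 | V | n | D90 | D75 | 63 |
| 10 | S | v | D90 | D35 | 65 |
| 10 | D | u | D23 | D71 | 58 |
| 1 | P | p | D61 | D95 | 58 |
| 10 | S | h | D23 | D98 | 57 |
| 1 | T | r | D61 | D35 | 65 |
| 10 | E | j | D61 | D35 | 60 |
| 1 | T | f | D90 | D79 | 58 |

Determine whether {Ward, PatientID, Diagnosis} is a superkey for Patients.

All 17 rows have distinct {Ward, PatientID, Diagnosis} values, so {Ward, PatientID, Diagnosis} → (all attributes) holds and {Ward, PatientID, Diagnosis} is a superkey.

Yes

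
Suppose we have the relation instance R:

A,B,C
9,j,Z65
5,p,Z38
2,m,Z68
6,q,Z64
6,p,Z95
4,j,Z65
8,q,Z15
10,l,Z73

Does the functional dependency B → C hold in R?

No

B=j: 2 rows → C = Z65, Z65 ✓
B=p: 2 rows → C takes values {Z38, Z95} — violation
B=m: 1 row → C = Z68 ✓
B=q: 2 rows → C takes values {Z64, Z15} — violation
B=l: 1 row → C = Z73 ✓
Two rows agree on B but differ on C, so B → C does not hold.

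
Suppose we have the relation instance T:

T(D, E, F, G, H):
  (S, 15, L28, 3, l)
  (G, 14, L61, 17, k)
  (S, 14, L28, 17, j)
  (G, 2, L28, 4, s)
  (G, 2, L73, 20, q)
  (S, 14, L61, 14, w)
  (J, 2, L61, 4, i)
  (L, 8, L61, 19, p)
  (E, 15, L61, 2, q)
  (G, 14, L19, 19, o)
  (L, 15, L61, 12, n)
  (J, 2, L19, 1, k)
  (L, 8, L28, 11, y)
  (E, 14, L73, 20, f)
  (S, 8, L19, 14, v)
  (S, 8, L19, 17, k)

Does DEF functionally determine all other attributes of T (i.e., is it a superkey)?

No

Two distinct rows share (D=S, E=8, F=L19), so DEF does not determine every attribute — not a superkey.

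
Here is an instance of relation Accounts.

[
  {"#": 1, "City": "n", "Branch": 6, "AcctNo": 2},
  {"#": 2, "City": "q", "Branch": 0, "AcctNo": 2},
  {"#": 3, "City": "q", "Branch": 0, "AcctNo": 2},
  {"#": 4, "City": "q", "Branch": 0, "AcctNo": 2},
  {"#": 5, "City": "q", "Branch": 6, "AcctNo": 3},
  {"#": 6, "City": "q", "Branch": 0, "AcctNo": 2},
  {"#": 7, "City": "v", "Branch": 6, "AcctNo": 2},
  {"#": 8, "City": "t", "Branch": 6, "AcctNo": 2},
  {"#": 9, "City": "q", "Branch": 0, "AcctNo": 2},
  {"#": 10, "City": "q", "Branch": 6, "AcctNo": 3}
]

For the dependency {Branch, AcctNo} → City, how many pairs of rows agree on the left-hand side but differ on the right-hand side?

3

(Branch=6, AcctNo=2): violating pairs (1,7), (1,8), (7,8) — 3 pairs.
(Branch=0, AcctNo=2): all 5 rows agree on City — 0 pairs.
(Branch=6, AcctNo=3): all 2 rows agree on City — 0 pairs.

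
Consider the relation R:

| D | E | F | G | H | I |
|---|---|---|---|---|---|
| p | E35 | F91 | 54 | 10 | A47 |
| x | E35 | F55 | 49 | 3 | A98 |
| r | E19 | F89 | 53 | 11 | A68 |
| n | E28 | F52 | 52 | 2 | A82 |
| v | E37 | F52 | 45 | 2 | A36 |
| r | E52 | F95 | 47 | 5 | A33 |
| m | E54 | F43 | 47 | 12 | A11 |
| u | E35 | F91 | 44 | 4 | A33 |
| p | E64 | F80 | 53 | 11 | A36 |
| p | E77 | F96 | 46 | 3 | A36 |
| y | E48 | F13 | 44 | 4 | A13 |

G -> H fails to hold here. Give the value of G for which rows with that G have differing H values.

G=54: 1 row → H = 10 ✓
G=49: 1 row → H = 3 ✓
G=53: 2 rows → H = 11, 11 ✓
G=52: 1 row → H = 2 ✓
G=45: 1 row → H = 2 ✓
G=47: 2 rows → H takes values {5, 12} — violation
G=44: 2 rows → H = 4, 4 ✓
G=46: 1 row → H = 3 ✓
The only G value with inconsistent H is G=47.

47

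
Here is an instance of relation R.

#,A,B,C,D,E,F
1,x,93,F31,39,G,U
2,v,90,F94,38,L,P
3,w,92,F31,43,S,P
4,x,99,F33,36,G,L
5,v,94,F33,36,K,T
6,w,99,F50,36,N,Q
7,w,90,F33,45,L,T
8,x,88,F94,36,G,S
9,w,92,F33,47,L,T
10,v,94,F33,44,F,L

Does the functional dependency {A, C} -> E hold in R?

No

(A=x, C=F31): row 1 → E = G ✓
(A=v, C=F94): row 2 → E = L ✓
(A=w, C=F31): row 3 → E = S ✓
(A=x, C=F33): row 4 → E = G ✓
(A=v, C=F33): rows 5, 10 → E takes values {K, F} — violation
(A=w, C=F50): row 6 → E = N ✓
(A=w, C=F33): rows 7, 9 → E = L, L ✓
(A=x, C=F94): row 8 → E = G ✓
Two rows agree on {A, C} but differ on E, so {A, C} -> E does not hold.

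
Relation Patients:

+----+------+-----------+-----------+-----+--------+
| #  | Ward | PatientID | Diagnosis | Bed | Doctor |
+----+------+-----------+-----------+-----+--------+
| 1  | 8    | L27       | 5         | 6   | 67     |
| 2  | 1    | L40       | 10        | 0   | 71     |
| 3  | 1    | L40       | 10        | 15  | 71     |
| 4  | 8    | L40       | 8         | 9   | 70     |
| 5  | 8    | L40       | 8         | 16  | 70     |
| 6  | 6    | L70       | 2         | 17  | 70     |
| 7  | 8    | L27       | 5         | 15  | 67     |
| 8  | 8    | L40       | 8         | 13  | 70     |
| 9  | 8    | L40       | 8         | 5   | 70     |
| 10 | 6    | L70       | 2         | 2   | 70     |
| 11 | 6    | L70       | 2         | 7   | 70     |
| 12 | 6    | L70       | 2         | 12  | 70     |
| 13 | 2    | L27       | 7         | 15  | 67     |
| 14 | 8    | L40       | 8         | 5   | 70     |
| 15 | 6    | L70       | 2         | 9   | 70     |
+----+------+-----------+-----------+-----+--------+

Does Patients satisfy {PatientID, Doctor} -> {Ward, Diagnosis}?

No

(PatientID=L27, Doctor=67): rows 1, 7, 13 → {Ward,Diagnosis} takes values {(8, 5), (2, 7)} — violation
(PatientID=L40, Doctor=71): rows 2, 3 → {Ward,Diagnosis} = (1, 10), (1, 10) ✓
(PatientID=L40, Doctor=70): rows 4, 5, 8, 9, 14 → {Ward,Diagnosis} = (8, 8), (8, 8), (8, 8), (8, 8), (8, 8) ✓
(PatientID=L70, Doctor=70): rows 6, 10, 11, 12, 15 → {Ward,Diagnosis} = (6, 2), (6, 2), (6, 2), (6, 2), (6, 2) ✓
Two rows agree on {PatientID, Doctor} but differ on {Ward, Diagnosis}, so {PatientID, Doctor} -> {Ward, Diagnosis} does not hold.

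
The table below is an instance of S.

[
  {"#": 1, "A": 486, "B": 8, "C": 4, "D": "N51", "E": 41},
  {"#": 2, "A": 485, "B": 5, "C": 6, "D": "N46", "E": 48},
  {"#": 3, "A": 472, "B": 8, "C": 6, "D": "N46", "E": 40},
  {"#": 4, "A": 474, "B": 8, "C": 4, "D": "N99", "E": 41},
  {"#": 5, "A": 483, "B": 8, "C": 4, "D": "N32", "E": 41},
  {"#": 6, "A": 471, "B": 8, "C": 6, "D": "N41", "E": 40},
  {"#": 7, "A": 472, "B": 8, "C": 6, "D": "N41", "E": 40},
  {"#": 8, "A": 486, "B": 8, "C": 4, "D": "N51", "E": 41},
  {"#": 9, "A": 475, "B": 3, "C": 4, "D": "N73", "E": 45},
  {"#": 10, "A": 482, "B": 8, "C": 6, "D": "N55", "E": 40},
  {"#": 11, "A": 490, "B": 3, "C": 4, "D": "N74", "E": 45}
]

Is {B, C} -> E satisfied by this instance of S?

(B=8, C=4): rows 1, 4, 5, 8 → E = 41, 41, 41, 41 ✓
(B=5, C=6): row 2 → E = 48 ✓
(B=8, C=6): rows 3, 6, 7, 10 → E = 40, 40, 40, 40 ✓
(B=3, C=4): rows 9, 11 → E = 45, 45 ✓
Every {B, C} value is associated with a single E value, so {B, C} -> E holds.

Yes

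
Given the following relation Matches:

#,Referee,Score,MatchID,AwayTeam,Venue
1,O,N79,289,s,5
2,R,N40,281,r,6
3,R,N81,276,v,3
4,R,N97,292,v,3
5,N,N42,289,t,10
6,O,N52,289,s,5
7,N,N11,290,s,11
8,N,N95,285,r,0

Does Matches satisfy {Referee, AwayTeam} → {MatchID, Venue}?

No

(Referee=O, AwayTeam=s): rows 1, 6 → {MatchID,Venue} = (289, 5), (289, 5) ✓
(Referee=R, AwayTeam=r): row 2 → {MatchID,Venue} = (281, 6) ✓
(Referee=R, AwayTeam=v): rows 3, 4 → {MatchID,Venue} takes values {(276, 3), (292, 3)} — violation
(Referee=N, AwayTeam=t): row 5 → {MatchID,Venue} = (289, 10) ✓
(Referee=N, AwayTeam=s): row 7 → {MatchID,Venue} = (290, 11) ✓
(Referee=N, AwayTeam=r): row 8 → {MatchID,Venue} = (285, 0) ✓
Two rows agree on {Referee, AwayTeam} but differ on {MatchID, Venue}, so {Referee, AwayTeam} → {MatchID, Venue} does not hold.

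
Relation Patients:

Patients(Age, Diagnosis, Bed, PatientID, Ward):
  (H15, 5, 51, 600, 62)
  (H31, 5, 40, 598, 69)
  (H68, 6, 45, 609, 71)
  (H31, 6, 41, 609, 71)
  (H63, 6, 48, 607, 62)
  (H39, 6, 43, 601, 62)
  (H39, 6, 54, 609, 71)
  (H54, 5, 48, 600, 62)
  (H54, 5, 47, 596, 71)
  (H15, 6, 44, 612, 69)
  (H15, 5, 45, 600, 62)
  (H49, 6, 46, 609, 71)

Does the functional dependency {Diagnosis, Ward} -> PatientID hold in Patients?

(Diagnosis=5, Ward=62): 3 rows → PatientID = 600, 600, 600 ✓
(Diagnosis=5, Ward=69): 1 row → PatientID = 598 ✓
(Diagnosis=6, Ward=71): 4 rows → PatientID = 609, 609, 609, 609 ✓
(Diagnosis=6, Ward=62): 2 rows → PatientID takes values {607, 601} — violation
(Diagnosis=5, Ward=71): 1 row → PatientID = 596 ✓
(Diagnosis=6, Ward=69): 1 row → PatientID = 612 ✓
Two rows agree on {Diagnosis, Ward} but differ on PatientID, so {Diagnosis, Ward} -> PatientID does not hold.

No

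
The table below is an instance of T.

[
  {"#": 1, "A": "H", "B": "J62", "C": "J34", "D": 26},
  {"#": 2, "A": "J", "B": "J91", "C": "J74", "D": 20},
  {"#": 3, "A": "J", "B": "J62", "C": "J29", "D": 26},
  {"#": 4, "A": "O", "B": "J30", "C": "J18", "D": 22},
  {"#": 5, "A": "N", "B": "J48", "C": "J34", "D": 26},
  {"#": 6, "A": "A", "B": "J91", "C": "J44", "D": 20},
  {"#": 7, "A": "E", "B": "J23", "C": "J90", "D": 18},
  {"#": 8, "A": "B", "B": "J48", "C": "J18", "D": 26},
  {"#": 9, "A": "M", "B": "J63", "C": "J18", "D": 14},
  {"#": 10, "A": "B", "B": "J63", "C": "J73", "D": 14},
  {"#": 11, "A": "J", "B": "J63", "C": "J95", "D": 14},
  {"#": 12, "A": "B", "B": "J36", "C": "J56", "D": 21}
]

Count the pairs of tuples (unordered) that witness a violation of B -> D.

0

B=J62: all 2 rows agree on D — 0 pairs.
B=J91: all 2 rows agree on D — 0 pairs.
B=J48: all 2 rows agree on D — 0 pairs.
B=J63: all 3 rows agree on D — 0 pairs.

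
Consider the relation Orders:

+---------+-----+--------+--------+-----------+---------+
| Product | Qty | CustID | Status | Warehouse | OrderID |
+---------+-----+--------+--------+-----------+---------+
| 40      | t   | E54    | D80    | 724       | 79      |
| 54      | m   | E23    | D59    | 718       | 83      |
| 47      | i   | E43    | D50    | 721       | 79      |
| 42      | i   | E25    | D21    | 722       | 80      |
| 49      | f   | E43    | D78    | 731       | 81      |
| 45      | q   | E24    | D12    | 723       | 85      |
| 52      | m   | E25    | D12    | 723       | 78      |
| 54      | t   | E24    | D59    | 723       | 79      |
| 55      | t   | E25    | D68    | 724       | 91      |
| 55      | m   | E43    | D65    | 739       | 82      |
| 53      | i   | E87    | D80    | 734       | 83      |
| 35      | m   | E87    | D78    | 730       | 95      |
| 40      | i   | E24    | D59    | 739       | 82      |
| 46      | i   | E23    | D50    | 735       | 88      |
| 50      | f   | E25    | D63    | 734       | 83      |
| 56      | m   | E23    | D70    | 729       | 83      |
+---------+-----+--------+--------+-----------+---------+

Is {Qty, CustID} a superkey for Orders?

No

Two distinct rows share (Qty=m, CustID=E23), so {Qty, CustID} does not determine every attribute — not a superkey.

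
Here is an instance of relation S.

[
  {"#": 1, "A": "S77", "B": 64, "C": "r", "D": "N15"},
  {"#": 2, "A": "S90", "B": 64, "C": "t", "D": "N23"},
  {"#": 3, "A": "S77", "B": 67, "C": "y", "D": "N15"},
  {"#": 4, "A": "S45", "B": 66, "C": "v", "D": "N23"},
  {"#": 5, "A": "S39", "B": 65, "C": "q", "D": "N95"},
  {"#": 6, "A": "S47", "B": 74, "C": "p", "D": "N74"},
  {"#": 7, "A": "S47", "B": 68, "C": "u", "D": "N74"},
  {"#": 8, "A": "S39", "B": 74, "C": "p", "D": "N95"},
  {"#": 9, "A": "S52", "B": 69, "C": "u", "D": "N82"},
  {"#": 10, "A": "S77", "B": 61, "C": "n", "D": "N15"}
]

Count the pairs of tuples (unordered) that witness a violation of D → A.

1

D=N15: all 3 rows agree on A — 0 pairs.
D=N23: violating pairs (2,4) — 1 pair.
D=N95: all 2 rows agree on A — 0 pairs.
D=N74: all 2 rows agree on A — 0 pairs.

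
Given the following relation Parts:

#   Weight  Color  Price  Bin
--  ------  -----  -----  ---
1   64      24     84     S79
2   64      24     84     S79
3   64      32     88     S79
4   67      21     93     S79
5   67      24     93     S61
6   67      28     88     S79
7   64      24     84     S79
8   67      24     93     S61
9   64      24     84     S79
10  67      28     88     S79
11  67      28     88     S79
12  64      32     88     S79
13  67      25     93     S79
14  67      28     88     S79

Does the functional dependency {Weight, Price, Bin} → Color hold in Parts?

(Weight=64, Price=84, Bin=S79): rows 1, 2, 7, 9 → Color = 24, 24, 24, 24 ✓
(Weight=64, Price=88, Bin=S79): rows 3, 12 → Color = 32, 32 ✓
(Weight=67, Price=93, Bin=S79): rows 4, 13 → Color takes values {21, 25} — violation
(Weight=67, Price=93, Bin=S61): rows 5, 8 → Color = 24, 24 ✓
(Weight=67, Price=88, Bin=S79): rows 6, 10, 11, 14 → Color = 28, 28, 28, 28 ✓
Two rows agree on {Weight, Price, Bin} but differ on Color, so {Weight, Price, Bin} → Color does not hold.

No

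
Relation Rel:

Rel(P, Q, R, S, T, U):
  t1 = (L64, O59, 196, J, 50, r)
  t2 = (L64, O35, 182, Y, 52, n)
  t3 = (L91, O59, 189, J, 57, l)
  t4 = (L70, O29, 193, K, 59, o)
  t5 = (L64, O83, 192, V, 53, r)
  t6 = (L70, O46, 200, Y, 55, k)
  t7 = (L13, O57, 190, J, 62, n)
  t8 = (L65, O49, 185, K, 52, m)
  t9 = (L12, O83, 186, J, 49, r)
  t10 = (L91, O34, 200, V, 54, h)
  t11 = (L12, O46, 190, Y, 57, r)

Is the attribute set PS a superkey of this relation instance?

All 11 rows have distinct PS values, so PS → (all attributes) holds and PS is a superkey.

Yes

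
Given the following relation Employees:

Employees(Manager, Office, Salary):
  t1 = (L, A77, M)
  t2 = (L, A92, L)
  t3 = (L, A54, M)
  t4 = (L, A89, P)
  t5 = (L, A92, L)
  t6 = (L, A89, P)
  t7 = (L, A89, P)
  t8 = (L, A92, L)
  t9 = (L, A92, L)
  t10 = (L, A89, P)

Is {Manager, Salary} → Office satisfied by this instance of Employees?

(Manager=L, Salary=M): rows 1, 3 → Office takes values {A77, A54} — violation
(Manager=L, Salary=L): rows 2, 5, 8, 9 → Office = A92, A92, A92, A92 ✓
(Manager=L, Salary=P): rows 4, 6, 7, 10 → Office = A89, A89, A89, A89 ✓
Two rows agree on {Manager, Salary} but differ on Office, so {Manager, Salary} → Office does not hold.

No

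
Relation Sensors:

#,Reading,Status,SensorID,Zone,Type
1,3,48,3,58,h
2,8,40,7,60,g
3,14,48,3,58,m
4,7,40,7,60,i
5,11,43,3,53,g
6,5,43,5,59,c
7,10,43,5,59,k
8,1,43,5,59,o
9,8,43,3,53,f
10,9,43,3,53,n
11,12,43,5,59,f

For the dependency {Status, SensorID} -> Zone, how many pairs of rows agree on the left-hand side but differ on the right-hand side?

(Status=48, SensorID=3): all 2 rows agree on Zone — 0 pairs.
(Status=40, SensorID=7): all 2 rows agree on Zone — 0 pairs.
(Status=43, SensorID=3): all 3 rows agree on Zone — 0 pairs.
(Status=43, SensorID=5): all 4 rows agree on Zone — 0 pairs.

0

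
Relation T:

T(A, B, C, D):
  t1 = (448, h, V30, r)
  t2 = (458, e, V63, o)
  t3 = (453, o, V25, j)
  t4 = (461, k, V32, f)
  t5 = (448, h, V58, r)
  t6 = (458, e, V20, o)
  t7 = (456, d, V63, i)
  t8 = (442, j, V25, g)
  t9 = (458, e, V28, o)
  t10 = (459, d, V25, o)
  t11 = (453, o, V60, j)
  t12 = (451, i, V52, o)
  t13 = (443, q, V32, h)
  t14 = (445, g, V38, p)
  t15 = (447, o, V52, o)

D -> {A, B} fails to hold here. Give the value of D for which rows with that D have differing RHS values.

D=r: rows 1, 5 → {A,B} = (448, h), (448, h) ✓
D=o: rows 2, 6, 9, 10, 12, 15 → {A,B} takes values {(458, e), (459, d), (451, i), (447, o)} — violation
D=j: rows 3, 11 → {A,B} = (453, o), (453, o) ✓
D=f: row 4 → {A,B} = (461, k) ✓
D=i: row 7 → {A,B} = (456, d) ✓
D=g: row 8 → {A,B} = (442, j) ✓
D=h: row 13 → {A,B} = (443, q) ✓
D=p: row 14 → {A,B} = (445, g) ✓
The only D value with inconsistent RHS is D=o.

o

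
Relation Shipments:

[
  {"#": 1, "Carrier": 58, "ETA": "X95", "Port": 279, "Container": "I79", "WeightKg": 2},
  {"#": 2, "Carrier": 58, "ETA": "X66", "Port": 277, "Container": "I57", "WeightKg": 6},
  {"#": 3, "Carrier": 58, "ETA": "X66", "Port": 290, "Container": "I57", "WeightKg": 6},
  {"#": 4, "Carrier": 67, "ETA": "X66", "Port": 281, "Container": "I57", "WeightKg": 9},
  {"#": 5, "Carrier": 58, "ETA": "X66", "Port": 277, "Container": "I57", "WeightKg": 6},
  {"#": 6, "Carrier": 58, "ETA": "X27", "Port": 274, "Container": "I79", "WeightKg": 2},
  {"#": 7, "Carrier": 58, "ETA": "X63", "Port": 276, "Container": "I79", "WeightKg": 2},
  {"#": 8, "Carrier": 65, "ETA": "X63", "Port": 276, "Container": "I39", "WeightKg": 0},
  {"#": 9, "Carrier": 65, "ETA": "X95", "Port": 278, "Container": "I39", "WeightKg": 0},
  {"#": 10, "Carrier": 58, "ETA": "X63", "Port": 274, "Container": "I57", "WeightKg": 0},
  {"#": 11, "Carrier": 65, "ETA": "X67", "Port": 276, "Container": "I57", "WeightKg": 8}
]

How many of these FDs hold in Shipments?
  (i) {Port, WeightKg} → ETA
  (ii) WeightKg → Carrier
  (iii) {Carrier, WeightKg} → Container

2

(i) {Port, WeightKg} → ETA: every LHS value maps to a single RHS value — holds.
(ii) WeightKg → Carrier: WeightKg=0: rows 8, 9, 10 → Carrier takes values {65, 58} — violation — fails.
(iii) {Carrier, WeightKg} → Container: every LHS value maps to a single RHS value — holds.
2 of the 3 dependencies hold.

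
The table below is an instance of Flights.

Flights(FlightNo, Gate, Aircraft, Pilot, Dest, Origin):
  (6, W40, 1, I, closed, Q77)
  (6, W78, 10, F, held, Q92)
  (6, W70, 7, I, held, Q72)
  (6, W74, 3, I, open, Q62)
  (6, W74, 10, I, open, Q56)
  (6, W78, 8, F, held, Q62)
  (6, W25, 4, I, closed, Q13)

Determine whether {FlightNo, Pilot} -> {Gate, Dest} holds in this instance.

No

(FlightNo=6, Pilot=I): 5 rows → {Gate,Dest} takes values {(W40, closed), (W70, held), (W74, open), (W25, closed)} — violation
(FlightNo=6, Pilot=F): 2 rows → {Gate,Dest} = (W78, held), (W78, held) ✓
Two rows agree on {FlightNo, Pilot} but differ on {Gate, Dest}, so {FlightNo, Pilot} -> {Gate, Dest} does not hold.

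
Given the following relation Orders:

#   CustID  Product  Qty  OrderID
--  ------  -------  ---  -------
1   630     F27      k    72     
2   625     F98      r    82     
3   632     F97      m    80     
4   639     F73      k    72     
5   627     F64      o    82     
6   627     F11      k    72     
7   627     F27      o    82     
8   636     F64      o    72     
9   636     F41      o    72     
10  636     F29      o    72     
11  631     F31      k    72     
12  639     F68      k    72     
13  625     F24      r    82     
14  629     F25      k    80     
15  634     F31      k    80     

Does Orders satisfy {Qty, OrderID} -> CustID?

No

(Qty=k, OrderID=72): rows 1, 4, 6, 11, 12 → CustID takes values {630, 639, 627, 631} — violation
(Qty=r, OrderID=82): rows 2, 13 → CustID = 625, 625 ✓
(Qty=m, OrderID=80): row 3 → CustID = 632 ✓
(Qty=o, OrderID=82): rows 5, 7 → CustID = 627, 627 ✓
(Qty=o, OrderID=72): rows 8, 9, 10 → CustID = 636, 636, 636 ✓
(Qty=k, OrderID=80): rows 14, 15 → CustID takes values {629, 634} — violation
Two rows agree on {Qty, OrderID} but differ on CustID, so {Qty, OrderID} -> CustID does not hold.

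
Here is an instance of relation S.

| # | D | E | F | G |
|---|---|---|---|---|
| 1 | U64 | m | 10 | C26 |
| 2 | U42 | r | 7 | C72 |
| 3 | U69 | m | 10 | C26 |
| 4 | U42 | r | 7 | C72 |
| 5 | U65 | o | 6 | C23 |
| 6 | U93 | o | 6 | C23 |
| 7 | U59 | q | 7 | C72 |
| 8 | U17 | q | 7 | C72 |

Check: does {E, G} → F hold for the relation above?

Yes

(E=m, G=C26): rows 1, 3 → F = 10, 10 ✓
(E=r, G=C72): rows 2, 4 → F = 7, 7 ✓
(E=o, G=C23): rows 5, 6 → F = 6, 6 ✓
(E=q, G=C72): rows 7, 8 → F = 7, 7 ✓
Every {E, G} value is associated with a single F value, so {E, G} → F holds.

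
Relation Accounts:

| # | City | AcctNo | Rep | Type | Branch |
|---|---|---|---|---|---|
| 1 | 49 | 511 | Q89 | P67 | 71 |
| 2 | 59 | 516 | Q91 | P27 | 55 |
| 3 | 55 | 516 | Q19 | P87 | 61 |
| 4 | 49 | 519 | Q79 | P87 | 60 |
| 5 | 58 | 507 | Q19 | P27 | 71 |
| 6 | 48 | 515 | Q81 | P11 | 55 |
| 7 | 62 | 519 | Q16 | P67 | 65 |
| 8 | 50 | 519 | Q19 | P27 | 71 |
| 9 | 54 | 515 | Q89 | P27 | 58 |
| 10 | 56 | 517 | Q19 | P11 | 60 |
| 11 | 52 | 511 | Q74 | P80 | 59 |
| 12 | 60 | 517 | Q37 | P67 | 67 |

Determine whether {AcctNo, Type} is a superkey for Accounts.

Yes

All 12 rows have distinct {AcctNo, Type} values, so {AcctNo, Type} → (all attributes) holds and {AcctNo, Type} is a superkey.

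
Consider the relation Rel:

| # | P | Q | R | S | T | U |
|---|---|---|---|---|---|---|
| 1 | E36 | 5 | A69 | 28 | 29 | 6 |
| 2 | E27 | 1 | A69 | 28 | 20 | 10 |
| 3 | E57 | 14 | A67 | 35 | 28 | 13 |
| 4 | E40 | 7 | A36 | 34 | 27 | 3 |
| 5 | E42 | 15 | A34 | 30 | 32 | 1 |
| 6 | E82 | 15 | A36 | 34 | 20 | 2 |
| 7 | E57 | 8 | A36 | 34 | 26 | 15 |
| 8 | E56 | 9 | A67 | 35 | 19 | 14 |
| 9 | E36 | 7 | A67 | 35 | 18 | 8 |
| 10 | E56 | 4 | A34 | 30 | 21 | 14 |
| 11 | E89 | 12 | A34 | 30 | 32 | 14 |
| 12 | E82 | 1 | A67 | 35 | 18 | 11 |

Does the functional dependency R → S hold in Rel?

R=A69: rows 1, 2 → S = 28, 28 ✓
R=A67: rows 3, 8, 9, 12 → S = 35, 35, 35, 35 ✓
R=A36: rows 4, 6, 7 → S = 34, 34, 34 ✓
R=A34: rows 5, 10, 11 → S = 30, 30, 30 ✓
Every R value is associated with a single S value, so R → S holds.

Yes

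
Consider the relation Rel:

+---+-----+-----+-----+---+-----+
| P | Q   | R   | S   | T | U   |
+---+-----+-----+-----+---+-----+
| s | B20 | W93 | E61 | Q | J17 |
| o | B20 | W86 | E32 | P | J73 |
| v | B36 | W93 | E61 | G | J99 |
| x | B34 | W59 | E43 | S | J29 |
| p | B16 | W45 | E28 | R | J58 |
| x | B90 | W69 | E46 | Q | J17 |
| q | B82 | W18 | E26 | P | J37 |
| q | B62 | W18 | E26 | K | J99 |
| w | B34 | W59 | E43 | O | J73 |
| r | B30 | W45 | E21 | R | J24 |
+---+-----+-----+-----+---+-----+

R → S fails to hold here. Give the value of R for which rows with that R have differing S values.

R=W93: 2 rows → S = E61, E61 ✓
R=W86: 1 row → S = E32 ✓
R=W59: 2 rows → S = E43, E43 ✓
R=W45: 2 rows → S takes values {E28, E21} — violation
R=W69: 1 row → S = E46 ✓
R=W18: 2 rows → S = E26, E26 ✓
The only R value with inconsistent S is R=W45.

W45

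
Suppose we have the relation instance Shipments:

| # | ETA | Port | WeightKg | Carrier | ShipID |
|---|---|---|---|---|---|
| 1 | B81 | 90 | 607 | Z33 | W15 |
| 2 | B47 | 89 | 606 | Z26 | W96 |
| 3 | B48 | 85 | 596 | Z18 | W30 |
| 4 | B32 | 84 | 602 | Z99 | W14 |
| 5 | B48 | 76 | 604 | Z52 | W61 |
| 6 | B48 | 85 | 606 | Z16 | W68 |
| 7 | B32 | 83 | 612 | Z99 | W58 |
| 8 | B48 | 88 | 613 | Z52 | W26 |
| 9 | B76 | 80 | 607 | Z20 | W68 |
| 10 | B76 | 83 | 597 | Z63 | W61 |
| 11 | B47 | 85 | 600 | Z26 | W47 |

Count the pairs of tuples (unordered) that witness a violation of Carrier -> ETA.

0

Carrier=Z26: all 2 rows agree on ETA — 0 pairs.
Carrier=Z99: all 2 rows agree on ETA — 0 pairs.
Carrier=Z52: all 2 rows agree on ETA — 0 pairs.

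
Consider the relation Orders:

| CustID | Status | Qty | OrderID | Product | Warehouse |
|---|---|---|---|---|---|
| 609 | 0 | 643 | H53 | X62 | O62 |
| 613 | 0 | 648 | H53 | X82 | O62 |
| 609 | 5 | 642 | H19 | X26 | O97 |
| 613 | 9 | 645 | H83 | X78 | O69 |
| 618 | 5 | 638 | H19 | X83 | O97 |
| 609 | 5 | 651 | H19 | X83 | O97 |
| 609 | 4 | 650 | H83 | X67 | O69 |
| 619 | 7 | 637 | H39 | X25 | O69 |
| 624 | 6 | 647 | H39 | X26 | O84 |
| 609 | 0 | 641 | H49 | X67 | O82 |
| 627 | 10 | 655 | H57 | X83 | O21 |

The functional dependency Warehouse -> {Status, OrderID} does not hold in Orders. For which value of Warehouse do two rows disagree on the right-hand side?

Warehouse=O62: 2 rows → {Status,OrderID} = (0, H53), (0, H53) ✓
Warehouse=O97: 3 rows → {Status,OrderID} = (5, H19), (5, H19), (5, H19) ✓
Warehouse=O69: 3 rows → {Status,OrderID} takes values {(9, H83), (4, H83), (7, H39)} — violation
Warehouse=O84: 1 row → {Status,OrderID} = (6, H39) ✓
Warehouse=O82: 1 row → {Status,OrderID} = (0, H49) ✓
Warehouse=O21: 1 row → {Status,OrderID} = (10, H57) ✓
The only Warehouse value with inconsistent RHS is Warehouse=O69.

O69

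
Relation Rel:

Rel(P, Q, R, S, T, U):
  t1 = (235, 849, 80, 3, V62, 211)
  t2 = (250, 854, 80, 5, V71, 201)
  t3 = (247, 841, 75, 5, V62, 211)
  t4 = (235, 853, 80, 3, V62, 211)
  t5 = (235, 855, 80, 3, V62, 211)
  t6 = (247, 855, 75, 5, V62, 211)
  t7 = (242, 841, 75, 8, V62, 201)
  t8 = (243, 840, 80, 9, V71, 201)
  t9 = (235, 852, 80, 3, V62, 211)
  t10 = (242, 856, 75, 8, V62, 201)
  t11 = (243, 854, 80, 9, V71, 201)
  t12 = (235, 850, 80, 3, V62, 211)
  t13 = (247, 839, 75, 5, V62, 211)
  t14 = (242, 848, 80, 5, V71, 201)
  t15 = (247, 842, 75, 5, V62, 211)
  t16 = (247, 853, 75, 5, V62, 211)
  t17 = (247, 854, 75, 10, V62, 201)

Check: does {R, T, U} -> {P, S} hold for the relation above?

No

(R=80, T=V62, U=211): rows 1, 4, 5, 9, 12 → {P,S} = (235, 3), (235, 3), (235, 3), (235, 3), (235, 3) ✓
(R=80, T=V71, U=201): rows 2, 8, 11, 14 → {P,S} takes values {(250, 5), (243, 9), (242, 5)} — violation
(R=75, T=V62, U=211): rows 3, 6, 13, 15, 16 → {P,S} = (247, 5), (247, 5), (247, 5), (247, 5), (247, 5) ✓
(R=75, T=V62, U=201): rows 7, 10, 17 → {P,S} takes values {(242, 8), (247, 10)} — violation
Two rows agree on {R, T, U} but differ on {P, S}, so {R, T, U} -> {P, S} does not hold.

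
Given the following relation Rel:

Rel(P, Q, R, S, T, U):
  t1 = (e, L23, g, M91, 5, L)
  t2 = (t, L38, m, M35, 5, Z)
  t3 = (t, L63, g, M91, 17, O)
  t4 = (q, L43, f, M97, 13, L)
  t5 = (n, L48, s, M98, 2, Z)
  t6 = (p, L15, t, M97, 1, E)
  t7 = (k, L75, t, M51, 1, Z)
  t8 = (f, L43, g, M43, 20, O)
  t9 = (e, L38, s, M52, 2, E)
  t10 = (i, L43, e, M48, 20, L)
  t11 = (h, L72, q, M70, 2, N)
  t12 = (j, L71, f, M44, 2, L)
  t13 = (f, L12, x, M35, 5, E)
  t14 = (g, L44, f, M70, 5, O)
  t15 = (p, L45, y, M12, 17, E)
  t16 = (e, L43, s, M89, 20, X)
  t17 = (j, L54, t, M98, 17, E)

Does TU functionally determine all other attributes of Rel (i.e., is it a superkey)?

Rows 15 and 17 have the same TU value (T=17, U=E) but are distinct tuples, so TU does not determine every attribute — not a superkey.

No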